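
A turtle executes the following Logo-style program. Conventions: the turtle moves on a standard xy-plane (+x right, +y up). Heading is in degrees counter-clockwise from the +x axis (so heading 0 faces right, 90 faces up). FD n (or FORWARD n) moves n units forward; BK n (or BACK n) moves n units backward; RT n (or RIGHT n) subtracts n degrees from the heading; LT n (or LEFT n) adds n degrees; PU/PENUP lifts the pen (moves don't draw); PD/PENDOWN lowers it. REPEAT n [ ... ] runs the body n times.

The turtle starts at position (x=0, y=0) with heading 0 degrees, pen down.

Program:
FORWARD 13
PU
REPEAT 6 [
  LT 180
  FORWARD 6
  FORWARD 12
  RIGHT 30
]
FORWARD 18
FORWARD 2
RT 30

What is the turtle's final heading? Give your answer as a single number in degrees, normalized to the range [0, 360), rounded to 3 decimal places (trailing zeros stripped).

Executing turtle program step by step:
Start: pos=(0,0), heading=0, pen down
FD 13: (0,0) -> (13,0) [heading=0, draw]
PU: pen up
REPEAT 6 [
  -- iteration 1/6 --
  LT 180: heading 0 -> 180
  FD 6: (13,0) -> (7,0) [heading=180, move]
  FD 12: (7,0) -> (-5,0) [heading=180, move]
  RT 30: heading 180 -> 150
  -- iteration 2/6 --
  LT 180: heading 150 -> 330
  FD 6: (-5,0) -> (0.196,-3) [heading=330, move]
  FD 12: (0.196,-3) -> (10.588,-9) [heading=330, move]
  RT 30: heading 330 -> 300
  -- iteration 3/6 --
  LT 180: heading 300 -> 120
  FD 6: (10.588,-9) -> (7.588,-3.804) [heading=120, move]
  FD 12: (7.588,-3.804) -> (1.588,6.588) [heading=120, move]
  RT 30: heading 120 -> 90
  -- iteration 4/6 --
  LT 180: heading 90 -> 270
  FD 6: (1.588,6.588) -> (1.588,0.588) [heading=270, move]
  FD 12: (1.588,0.588) -> (1.588,-11.412) [heading=270, move]
  RT 30: heading 270 -> 240
  -- iteration 5/6 --
  LT 180: heading 240 -> 60
  FD 6: (1.588,-11.412) -> (4.588,-6.215) [heading=60, move]
  FD 12: (4.588,-6.215) -> (10.588,4.177) [heading=60, move]
  RT 30: heading 60 -> 30
  -- iteration 6/6 --
  LT 180: heading 30 -> 210
  FD 6: (10.588,4.177) -> (5.392,1.177) [heading=210, move]
  FD 12: (5.392,1.177) -> (-5,-4.823) [heading=210, move]
  RT 30: heading 210 -> 180
]
FD 18: (-5,-4.823) -> (-23,-4.823) [heading=180, move]
FD 2: (-23,-4.823) -> (-25,-4.823) [heading=180, move]
RT 30: heading 180 -> 150
Final: pos=(-25,-4.823), heading=150, 1 segment(s) drawn

Answer: 150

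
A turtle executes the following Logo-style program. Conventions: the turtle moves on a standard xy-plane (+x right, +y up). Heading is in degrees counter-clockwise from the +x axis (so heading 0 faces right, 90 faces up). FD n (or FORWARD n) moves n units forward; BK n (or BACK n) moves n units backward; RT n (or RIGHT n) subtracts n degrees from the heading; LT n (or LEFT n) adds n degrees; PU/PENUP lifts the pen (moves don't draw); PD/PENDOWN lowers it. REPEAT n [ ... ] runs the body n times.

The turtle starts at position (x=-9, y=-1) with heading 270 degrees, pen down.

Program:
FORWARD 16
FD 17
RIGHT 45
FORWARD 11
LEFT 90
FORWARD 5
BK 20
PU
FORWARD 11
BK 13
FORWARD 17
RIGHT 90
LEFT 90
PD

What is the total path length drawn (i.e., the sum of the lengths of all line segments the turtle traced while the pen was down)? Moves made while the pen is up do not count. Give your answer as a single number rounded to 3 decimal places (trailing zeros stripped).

Executing turtle program step by step:
Start: pos=(-9,-1), heading=270, pen down
FD 16: (-9,-1) -> (-9,-17) [heading=270, draw]
FD 17: (-9,-17) -> (-9,-34) [heading=270, draw]
RT 45: heading 270 -> 225
FD 11: (-9,-34) -> (-16.778,-41.778) [heading=225, draw]
LT 90: heading 225 -> 315
FD 5: (-16.778,-41.778) -> (-13.243,-45.314) [heading=315, draw]
BK 20: (-13.243,-45.314) -> (-27.385,-31.172) [heading=315, draw]
PU: pen up
FD 11: (-27.385,-31.172) -> (-19.607,-38.95) [heading=315, move]
BK 13: (-19.607,-38.95) -> (-28.799,-29.757) [heading=315, move]
FD 17: (-28.799,-29.757) -> (-16.778,-41.778) [heading=315, move]
RT 90: heading 315 -> 225
LT 90: heading 225 -> 315
PD: pen down
Final: pos=(-16.778,-41.778), heading=315, 5 segment(s) drawn

Segment lengths:
  seg 1: (-9,-1) -> (-9,-17), length = 16
  seg 2: (-9,-17) -> (-9,-34), length = 17
  seg 3: (-9,-34) -> (-16.778,-41.778), length = 11
  seg 4: (-16.778,-41.778) -> (-13.243,-45.314), length = 5
  seg 5: (-13.243,-45.314) -> (-27.385,-31.172), length = 20
Total = 69

Answer: 69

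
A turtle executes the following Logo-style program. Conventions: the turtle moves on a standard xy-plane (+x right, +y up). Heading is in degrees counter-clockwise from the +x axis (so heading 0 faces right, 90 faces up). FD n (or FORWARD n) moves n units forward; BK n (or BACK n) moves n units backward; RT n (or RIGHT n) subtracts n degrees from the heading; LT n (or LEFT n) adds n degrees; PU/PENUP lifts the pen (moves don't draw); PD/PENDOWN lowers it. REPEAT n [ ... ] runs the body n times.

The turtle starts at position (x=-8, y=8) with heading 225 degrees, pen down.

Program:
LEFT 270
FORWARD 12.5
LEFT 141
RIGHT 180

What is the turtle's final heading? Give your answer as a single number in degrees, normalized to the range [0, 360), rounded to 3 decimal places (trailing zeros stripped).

Executing turtle program step by step:
Start: pos=(-8,8), heading=225, pen down
LT 270: heading 225 -> 135
FD 12.5: (-8,8) -> (-16.839,16.839) [heading=135, draw]
LT 141: heading 135 -> 276
RT 180: heading 276 -> 96
Final: pos=(-16.839,16.839), heading=96, 1 segment(s) drawn

Answer: 96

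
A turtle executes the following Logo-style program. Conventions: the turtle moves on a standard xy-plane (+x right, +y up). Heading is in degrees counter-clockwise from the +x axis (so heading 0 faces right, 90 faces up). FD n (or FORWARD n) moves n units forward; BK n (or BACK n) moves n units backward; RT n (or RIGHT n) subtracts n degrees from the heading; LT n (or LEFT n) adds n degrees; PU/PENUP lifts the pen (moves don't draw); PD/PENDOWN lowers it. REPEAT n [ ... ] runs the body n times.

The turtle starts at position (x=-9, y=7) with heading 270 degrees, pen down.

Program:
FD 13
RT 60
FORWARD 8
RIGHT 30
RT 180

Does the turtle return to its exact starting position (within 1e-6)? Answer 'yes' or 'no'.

Answer: no

Derivation:
Executing turtle program step by step:
Start: pos=(-9,7), heading=270, pen down
FD 13: (-9,7) -> (-9,-6) [heading=270, draw]
RT 60: heading 270 -> 210
FD 8: (-9,-6) -> (-15.928,-10) [heading=210, draw]
RT 30: heading 210 -> 180
RT 180: heading 180 -> 0
Final: pos=(-15.928,-10), heading=0, 2 segment(s) drawn

Start position: (-9, 7)
Final position: (-15.928, -10)
Distance = 18.358; >= 1e-6 -> NOT closed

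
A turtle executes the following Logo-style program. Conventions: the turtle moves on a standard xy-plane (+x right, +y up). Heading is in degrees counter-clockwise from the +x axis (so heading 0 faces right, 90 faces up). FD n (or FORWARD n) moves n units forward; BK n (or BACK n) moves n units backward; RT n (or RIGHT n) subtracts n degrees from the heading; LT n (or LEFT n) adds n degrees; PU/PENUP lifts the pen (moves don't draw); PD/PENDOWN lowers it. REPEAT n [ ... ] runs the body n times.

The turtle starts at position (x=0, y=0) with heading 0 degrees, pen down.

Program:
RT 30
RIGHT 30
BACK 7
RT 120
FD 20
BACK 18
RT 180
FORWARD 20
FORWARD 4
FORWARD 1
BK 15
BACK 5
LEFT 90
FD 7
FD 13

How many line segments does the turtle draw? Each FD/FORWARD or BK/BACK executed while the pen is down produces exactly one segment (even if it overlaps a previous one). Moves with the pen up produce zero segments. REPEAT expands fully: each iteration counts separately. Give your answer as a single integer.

Executing turtle program step by step:
Start: pos=(0,0), heading=0, pen down
RT 30: heading 0 -> 330
RT 30: heading 330 -> 300
BK 7: (0,0) -> (-3.5,6.062) [heading=300, draw]
RT 120: heading 300 -> 180
FD 20: (-3.5,6.062) -> (-23.5,6.062) [heading=180, draw]
BK 18: (-23.5,6.062) -> (-5.5,6.062) [heading=180, draw]
RT 180: heading 180 -> 0
FD 20: (-5.5,6.062) -> (14.5,6.062) [heading=0, draw]
FD 4: (14.5,6.062) -> (18.5,6.062) [heading=0, draw]
FD 1: (18.5,6.062) -> (19.5,6.062) [heading=0, draw]
BK 15: (19.5,6.062) -> (4.5,6.062) [heading=0, draw]
BK 5: (4.5,6.062) -> (-0.5,6.062) [heading=0, draw]
LT 90: heading 0 -> 90
FD 7: (-0.5,6.062) -> (-0.5,13.062) [heading=90, draw]
FD 13: (-0.5,13.062) -> (-0.5,26.062) [heading=90, draw]
Final: pos=(-0.5,26.062), heading=90, 10 segment(s) drawn
Segments drawn: 10

Answer: 10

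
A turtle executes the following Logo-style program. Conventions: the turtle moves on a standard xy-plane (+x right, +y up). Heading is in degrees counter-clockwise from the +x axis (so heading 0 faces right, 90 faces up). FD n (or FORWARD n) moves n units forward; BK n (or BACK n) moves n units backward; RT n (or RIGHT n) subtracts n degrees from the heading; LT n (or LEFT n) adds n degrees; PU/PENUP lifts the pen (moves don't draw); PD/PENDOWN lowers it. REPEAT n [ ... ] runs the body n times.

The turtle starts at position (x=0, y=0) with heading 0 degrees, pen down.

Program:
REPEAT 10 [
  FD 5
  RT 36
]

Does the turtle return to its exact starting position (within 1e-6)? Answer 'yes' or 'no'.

Executing turtle program step by step:
Start: pos=(0,0), heading=0, pen down
REPEAT 10 [
  -- iteration 1/10 --
  FD 5: (0,0) -> (5,0) [heading=0, draw]
  RT 36: heading 0 -> 324
  -- iteration 2/10 --
  FD 5: (5,0) -> (9.045,-2.939) [heading=324, draw]
  RT 36: heading 324 -> 288
  -- iteration 3/10 --
  FD 5: (9.045,-2.939) -> (10.59,-7.694) [heading=288, draw]
  RT 36: heading 288 -> 252
  -- iteration 4/10 --
  FD 5: (10.59,-7.694) -> (9.045,-12.449) [heading=252, draw]
  RT 36: heading 252 -> 216
  -- iteration 5/10 --
  FD 5: (9.045,-12.449) -> (5,-15.388) [heading=216, draw]
  RT 36: heading 216 -> 180
  -- iteration 6/10 --
  FD 5: (5,-15.388) -> (0,-15.388) [heading=180, draw]
  RT 36: heading 180 -> 144
  -- iteration 7/10 --
  FD 5: (0,-15.388) -> (-4.045,-12.449) [heading=144, draw]
  RT 36: heading 144 -> 108
  -- iteration 8/10 --
  FD 5: (-4.045,-12.449) -> (-5.59,-7.694) [heading=108, draw]
  RT 36: heading 108 -> 72
  -- iteration 9/10 --
  FD 5: (-5.59,-7.694) -> (-4.045,-2.939) [heading=72, draw]
  RT 36: heading 72 -> 36
  -- iteration 10/10 --
  FD 5: (-4.045,-2.939) -> (0,0) [heading=36, draw]
  RT 36: heading 36 -> 0
]
Final: pos=(0,0), heading=0, 10 segment(s) drawn

Start position: (0, 0)
Final position: (0, 0)
Distance = 0; < 1e-6 -> CLOSED

Answer: yes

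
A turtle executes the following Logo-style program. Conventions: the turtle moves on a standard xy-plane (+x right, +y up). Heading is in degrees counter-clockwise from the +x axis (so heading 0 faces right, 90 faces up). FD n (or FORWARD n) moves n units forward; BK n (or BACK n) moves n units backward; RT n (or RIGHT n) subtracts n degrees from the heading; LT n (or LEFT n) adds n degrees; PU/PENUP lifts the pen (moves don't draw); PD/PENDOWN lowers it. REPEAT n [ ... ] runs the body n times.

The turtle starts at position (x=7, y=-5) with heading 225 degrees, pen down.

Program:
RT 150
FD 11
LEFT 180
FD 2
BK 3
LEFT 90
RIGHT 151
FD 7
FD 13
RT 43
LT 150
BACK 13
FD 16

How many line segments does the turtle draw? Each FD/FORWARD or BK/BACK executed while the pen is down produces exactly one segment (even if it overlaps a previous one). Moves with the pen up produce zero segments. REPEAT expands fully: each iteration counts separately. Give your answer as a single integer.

Executing turtle program step by step:
Start: pos=(7,-5), heading=225, pen down
RT 150: heading 225 -> 75
FD 11: (7,-5) -> (9.847,5.625) [heading=75, draw]
LT 180: heading 75 -> 255
FD 2: (9.847,5.625) -> (9.329,3.693) [heading=255, draw]
BK 3: (9.329,3.693) -> (10.106,6.591) [heading=255, draw]
LT 90: heading 255 -> 345
RT 151: heading 345 -> 194
FD 7: (10.106,6.591) -> (3.314,4.898) [heading=194, draw]
FD 13: (3.314,4.898) -> (-9.3,1.753) [heading=194, draw]
RT 43: heading 194 -> 151
LT 150: heading 151 -> 301
BK 13: (-9.3,1.753) -> (-15.996,12.896) [heading=301, draw]
FD 16: (-15.996,12.896) -> (-7.755,-0.819) [heading=301, draw]
Final: pos=(-7.755,-0.819), heading=301, 7 segment(s) drawn
Segments drawn: 7

Answer: 7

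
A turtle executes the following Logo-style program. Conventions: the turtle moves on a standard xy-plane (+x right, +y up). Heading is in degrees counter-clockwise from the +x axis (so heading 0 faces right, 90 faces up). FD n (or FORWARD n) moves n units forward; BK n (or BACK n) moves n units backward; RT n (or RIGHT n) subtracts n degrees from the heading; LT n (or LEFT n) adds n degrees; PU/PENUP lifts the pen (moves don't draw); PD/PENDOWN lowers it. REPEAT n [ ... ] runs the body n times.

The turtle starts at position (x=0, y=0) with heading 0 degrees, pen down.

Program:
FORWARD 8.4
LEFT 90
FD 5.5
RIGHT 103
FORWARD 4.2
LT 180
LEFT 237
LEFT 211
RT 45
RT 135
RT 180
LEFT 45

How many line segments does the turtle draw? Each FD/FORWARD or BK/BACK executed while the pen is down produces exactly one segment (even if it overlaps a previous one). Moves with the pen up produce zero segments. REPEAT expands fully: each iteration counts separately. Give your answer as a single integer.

Answer: 3

Derivation:
Executing turtle program step by step:
Start: pos=(0,0), heading=0, pen down
FD 8.4: (0,0) -> (8.4,0) [heading=0, draw]
LT 90: heading 0 -> 90
FD 5.5: (8.4,0) -> (8.4,5.5) [heading=90, draw]
RT 103: heading 90 -> 347
FD 4.2: (8.4,5.5) -> (12.492,4.555) [heading=347, draw]
LT 180: heading 347 -> 167
LT 237: heading 167 -> 44
LT 211: heading 44 -> 255
RT 45: heading 255 -> 210
RT 135: heading 210 -> 75
RT 180: heading 75 -> 255
LT 45: heading 255 -> 300
Final: pos=(12.492,4.555), heading=300, 3 segment(s) drawn
Segments drawn: 3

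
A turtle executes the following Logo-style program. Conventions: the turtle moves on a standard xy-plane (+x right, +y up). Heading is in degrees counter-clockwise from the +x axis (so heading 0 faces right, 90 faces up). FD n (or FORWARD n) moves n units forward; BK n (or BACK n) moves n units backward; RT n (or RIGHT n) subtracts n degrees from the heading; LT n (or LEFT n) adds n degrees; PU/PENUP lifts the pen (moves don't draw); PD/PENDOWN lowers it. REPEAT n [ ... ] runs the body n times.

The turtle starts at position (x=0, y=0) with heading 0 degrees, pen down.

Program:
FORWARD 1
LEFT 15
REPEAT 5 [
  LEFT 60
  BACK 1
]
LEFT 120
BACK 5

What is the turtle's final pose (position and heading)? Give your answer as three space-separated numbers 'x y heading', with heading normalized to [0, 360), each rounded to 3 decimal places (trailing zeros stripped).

Executing turtle program step by step:
Start: pos=(0,0), heading=0, pen down
FD 1: (0,0) -> (1,0) [heading=0, draw]
LT 15: heading 0 -> 15
REPEAT 5 [
  -- iteration 1/5 --
  LT 60: heading 15 -> 75
  BK 1: (1,0) -> (0.741,-0.966) [heading=75, draw]
  -- iteration 2/5 --
  LT 60: heading 75 -> 135
  BK 1: (0.741,-0.966) -> (1.448,-1.673) [heading=135, draw]
  -- iteration 3/5 --
  LT 60: heading 135 -> 195
  BK 1: (1.448,-1.673) -> (2.414,-1.414) [heading=195, draw]
  -- iteration 4/5 --
  LT 60: heading 195 -> 255
  BK 1: (2.414,-1.414) -> (2.673,-0.448) [heading=255, draw]
  -- iteration 5/5 --
  LT 60: heading 255 -> 315
  BK 1: (2.673,-0.448) -> (1.966,0.259) [heading=315, draw]
]
LT 120: heading 315 -> 75
BK 5: (1.966,0.259) -> (0.672,-4.571) [heading=75, draw]
Final: pos=(0.672,-4.571), heading=75, 7 segment(s) drawn

Answer: 0.672 -4.571 75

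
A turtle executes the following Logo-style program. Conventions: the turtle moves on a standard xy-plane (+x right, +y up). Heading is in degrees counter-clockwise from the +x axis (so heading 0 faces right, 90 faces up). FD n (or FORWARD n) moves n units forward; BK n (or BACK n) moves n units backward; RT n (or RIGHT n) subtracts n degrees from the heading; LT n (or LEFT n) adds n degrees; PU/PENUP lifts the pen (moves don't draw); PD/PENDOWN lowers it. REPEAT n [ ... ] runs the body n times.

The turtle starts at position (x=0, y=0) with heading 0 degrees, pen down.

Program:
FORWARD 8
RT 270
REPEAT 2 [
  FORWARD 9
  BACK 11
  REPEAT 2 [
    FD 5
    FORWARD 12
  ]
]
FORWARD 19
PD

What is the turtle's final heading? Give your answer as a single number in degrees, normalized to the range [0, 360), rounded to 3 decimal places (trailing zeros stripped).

Executing turtle program step by step:
Start: pos=(0,0), heading=0, pen down
FD 8: (0,0) -> (8,0) [heading=0, draw]
RT 270: heading 0 -> 90
REPEAT 2 [
  -- iteration 1/2 --
  FD 9: (8,0) -> (8,9) [heading=90, draw]
  BK 11: (8,9) -> (8,-2) [heading=90, draw]
  REPEAT 2 [
    -- iteration 1/2 --
    FD 5: (8,-2) -> (8,3) [heading=90, draw]
    FD 12: (8,3) -> (8,15) [heading=90, draw]
    -- iteration 2/2 --
    FD 5: (8,15) -> (8,20) [heading=90, draw]
    FD 12: (8,20) -> (8,32) [heading=90, draw]
  ]
  -- iteration 2/2 --
  FD 9: (8,32) -> (8,41) [heading=90, draw]
  BK 11: (8,41) -> (8,30) [heading=90, draw]
  REPEAT 2 [
    -- iteration 1/2 --
    FD 5: (8,30) -> (8,35) [heading=90, draw]
    FD 12: (8,35) -> (8,47) [heading=90, draw]
    -- iteration 2/2 --
    FD 5: (8,47) -> (8,52) [heading=90, draw]
    FD 12: (8,52) -> (8,64) [heading=90, draw]
  ]
]
FD 19: (8,64) -> (8,83) [heading=90, draw]
PD: pen down
Final: pos=(8,83), heading=90, 14 segment(s) drawn

Answer: 90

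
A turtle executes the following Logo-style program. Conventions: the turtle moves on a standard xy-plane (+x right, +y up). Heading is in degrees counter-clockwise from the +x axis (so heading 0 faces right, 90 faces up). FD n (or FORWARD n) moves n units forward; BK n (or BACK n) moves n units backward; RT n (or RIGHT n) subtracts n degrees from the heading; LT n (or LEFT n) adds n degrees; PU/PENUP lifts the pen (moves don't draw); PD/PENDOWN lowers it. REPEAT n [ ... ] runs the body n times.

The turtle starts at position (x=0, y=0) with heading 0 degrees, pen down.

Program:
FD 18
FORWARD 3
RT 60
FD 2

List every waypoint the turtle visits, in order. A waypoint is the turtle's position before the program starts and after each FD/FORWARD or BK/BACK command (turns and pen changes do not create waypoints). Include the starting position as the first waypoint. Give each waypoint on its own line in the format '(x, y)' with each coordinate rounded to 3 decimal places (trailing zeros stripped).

Executing turtle program step by step:
Start: pos=(0,0), heading=0, pen down
FD 18: (0,0) -> (18,0) [heading=0, draw]
FD 3: (18,0) -> (21,0) [heading=0, draw]
RT 60: heading 0 -> 300
FD 2: (21,0) -> (22,-1.732) [heading=300, draw]
Final: pos=(22,-1.732), heading=300, 3 segment(s) drawn
Waypoints (4 total):
(0, 0)
(18, 0)
(21, 0)
(22, -1.732)

Answer: (0, 0)
(18, 0)
(21, 0)
(22, -1.732)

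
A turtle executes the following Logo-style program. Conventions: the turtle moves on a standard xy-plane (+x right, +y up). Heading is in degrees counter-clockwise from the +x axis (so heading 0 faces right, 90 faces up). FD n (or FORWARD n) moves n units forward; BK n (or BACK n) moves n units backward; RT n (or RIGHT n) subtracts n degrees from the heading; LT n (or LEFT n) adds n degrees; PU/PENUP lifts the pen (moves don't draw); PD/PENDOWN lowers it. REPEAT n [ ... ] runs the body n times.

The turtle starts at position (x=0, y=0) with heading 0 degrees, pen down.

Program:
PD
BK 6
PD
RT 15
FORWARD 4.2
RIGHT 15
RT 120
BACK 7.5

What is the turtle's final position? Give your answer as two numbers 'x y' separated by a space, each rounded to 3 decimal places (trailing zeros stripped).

Answer: 4.552 2.663

Derivation:
Executing turtle program step by step:
Start: pos=(0,0), heading=0, pen down
PD: pen down
BK 6: (0,0) -> (-6,0) [heading=0, draw]
PD: pen down
RT 15: heading 0 -> 345
FD 4.2: (-6,0) -> (-1.943,-1.087) [heading=345, draw]
RT 15: heading 345 -> 330
RT 120: heading 330 -> 210
BK 7.5: (-1.943,-1.087) -> (4.552,2.663) [heading=210, draw]
Final: pos=(4.552,2.663), heading=210, 3 segment(s) drawn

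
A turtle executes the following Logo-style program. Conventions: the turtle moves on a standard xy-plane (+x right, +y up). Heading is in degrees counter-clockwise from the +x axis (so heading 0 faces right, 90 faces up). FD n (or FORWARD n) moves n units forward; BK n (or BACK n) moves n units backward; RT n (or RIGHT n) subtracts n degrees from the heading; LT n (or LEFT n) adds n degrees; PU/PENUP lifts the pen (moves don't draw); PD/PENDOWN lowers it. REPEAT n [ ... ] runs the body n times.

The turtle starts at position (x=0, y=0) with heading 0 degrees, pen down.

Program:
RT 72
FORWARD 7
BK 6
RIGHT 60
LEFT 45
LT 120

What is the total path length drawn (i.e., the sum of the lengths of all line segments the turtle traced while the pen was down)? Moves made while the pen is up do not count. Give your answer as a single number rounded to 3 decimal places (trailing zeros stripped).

Answer: 13

Derivation:
Executing turtle program step by step:
Start: pos=(0,0), heading=0, pen down
RT 72: heading 0 -> 288
FD 7: (0,0) -> (2.163,-6.657) [heading=288, draw]
BK 6: (2.163,-6.657) -> (0.309,-0.951) [heading=288, draw]
RT 60: heading 288 -> 228
LT 45: heading 228 -> 273
LT 120: heading 273 -> 33
Final: pos=(0.309,-0.951), heading=33, 2 segment(s) drawn

Segment lengths:
  seg 1: (0,0) -> (2.163,-6.657), length = 7
  seg 2: (2.163,-6.657) -> (0.309,-0.951), length = 6
Total = 13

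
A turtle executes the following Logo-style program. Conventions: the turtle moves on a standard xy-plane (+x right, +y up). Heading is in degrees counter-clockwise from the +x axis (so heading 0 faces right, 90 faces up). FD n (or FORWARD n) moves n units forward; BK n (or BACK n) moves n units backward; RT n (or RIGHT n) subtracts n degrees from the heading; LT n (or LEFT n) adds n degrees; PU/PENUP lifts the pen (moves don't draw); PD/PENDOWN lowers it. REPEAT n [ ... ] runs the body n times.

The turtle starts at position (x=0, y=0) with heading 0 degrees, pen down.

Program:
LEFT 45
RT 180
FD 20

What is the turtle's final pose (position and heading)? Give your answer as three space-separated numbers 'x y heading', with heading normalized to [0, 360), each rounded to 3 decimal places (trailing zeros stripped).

Answer: -14.142 -14.142 225

Derivation:
Executing turtle program step by step:
Start: pos=(0,0), heading=0, pen down
LT 45: heading 0 -> 45
RT 180: heading 45 -> 225
FD 20: (0,0) -> (-14.142,-14.142) [heading=225, draw]
Final: pos=(-14.142,-14.142), heading=225, 1 segment(s) drawn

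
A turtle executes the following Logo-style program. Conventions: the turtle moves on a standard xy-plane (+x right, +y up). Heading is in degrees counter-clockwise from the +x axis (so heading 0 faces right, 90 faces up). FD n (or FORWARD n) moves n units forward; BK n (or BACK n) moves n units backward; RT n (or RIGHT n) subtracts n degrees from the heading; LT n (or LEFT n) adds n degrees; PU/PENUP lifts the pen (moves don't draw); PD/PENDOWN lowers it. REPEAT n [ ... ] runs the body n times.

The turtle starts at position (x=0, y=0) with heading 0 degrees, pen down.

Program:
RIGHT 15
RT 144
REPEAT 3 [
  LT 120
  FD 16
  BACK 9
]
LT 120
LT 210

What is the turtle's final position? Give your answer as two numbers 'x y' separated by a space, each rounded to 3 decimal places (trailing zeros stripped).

Executing turtle program step by step:
Start: pos=(0,0), heading=0, pen down
RT 15: heading 0 -> 345
RT 144: heading 345 -> 201
REPEAT 3 [
  -- iteration 1/3 --
  LT 120: heading 201 -> 321
  FD 16: (0,0) -> (12.434,-10.069) [heading=321, draw]
  BK 9: (12.434,-10.069) -> (5.44,-4.405) [heading=321, draw]
  -- iteration 2/3 --
  LT 120: heading 321 -> 81
  FD 16: (5.44,-4.405) -> (7.943,11.398) [heading=81, draw]
  BK 9: (7.943,11.398) -> (6.535,2.509) [heading=81, draw]
  -- iteration 3/3 --
  LT 120: heading 81 -> 201
  FD 16: (6.535,2.509) -> (-8.402,-3.225) [heading=201, draw]
  BK 9: (-8.402,-3.225) -> (0,0) [heading=201, draw]
]
LT 120: heading 201 -> 321
LT 210: heading 321 -> 171
Final: pos=(0,0), heading=171, 6 segment(s) drawn

Answer: 0 0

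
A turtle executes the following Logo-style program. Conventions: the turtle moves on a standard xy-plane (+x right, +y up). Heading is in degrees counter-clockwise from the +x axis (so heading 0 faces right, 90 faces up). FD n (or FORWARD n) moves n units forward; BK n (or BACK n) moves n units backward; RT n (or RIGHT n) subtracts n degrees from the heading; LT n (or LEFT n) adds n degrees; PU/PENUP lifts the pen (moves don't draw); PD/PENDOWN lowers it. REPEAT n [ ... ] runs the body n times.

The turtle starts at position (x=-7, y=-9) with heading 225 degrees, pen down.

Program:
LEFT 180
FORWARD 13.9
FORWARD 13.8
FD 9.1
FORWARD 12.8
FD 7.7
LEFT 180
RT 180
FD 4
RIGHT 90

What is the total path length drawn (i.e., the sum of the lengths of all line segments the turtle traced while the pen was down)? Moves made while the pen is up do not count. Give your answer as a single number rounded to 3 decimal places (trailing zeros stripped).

Executing turtle program step by step:
Start: pos=(-7,-9), heading=225, pen down
LT 180: heading 225 -> 45
FD 13.9: (-7,-9) -> (2.829,0.829) [heading=45, draw]
FD 13.8: (2.829,0.829) -> (12.587,10.587) [heading=45, draw]
FD 9.1: (12.587,10.587) -> (19.022,17.022) [heading=45, draw]
FD 12.8: (19.022,17.022) -> (28.072,26.072) [heading=45, draw]
FD 7.7: (28.072,26.072) -> (33.517,31.517) [heading=45, draw]
LT 180: heading 45 -> 225
RT 180: heading 225 -> 45
FD 4: (33.517,31.517) -> (36.346,34.346) [heading=45, draw]
RT 90: heading 45 -> 315
Final: pos=(36.346,34.346), heading=315, 6 segment(s) drawn

Segment lengths:
  seg 1: (-7,-9) -> (2.829,0.829), length = 13.9
  seg 2: (2.829,0.829) -> (12.587,10.587), length = 13.8
  seg 3: (12.587,10.587) -> (19.022,17.022), length = 9.1
  seg 4: (19.022,17.022) -> (28.072,26.072), length = 12.8
  seg 5: (28.072,26.072) -> (33.517,31.517), length = 7.7
  seg 6: (33.517,31.517) -> (36.346,34.346), length = 4
Total = 61.3

Answer: 61.3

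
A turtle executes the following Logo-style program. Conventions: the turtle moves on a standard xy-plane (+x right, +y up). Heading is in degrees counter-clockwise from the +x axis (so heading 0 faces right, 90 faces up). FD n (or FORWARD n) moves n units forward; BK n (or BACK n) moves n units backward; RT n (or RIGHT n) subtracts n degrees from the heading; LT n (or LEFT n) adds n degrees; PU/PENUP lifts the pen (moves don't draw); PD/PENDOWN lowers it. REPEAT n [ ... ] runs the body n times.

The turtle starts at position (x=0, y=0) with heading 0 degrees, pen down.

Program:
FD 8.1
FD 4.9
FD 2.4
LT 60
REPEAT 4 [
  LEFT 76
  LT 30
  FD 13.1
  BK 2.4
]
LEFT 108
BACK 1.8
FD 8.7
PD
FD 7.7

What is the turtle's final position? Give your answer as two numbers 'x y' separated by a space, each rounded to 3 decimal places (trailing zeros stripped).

Answer: 0.596 -7.433

Derivation:
Executing turtle program step by step:
Start: pos=(0,0), heading=0, pen down
FD 8.1: (0,0) -> (8.1,0) [heading=0, draw]
FD 4.9: (8.1,0) -> (13,0) [heading=0, draw]
FD 2.4: (13,0) -> (15.4,0) [heading=0, draw]
LT 60: heading 0 -> 60
REPEAT 4 [
  -- iteration 1/4 --
  LT 76: heading 60 -> 136
  LT 30: heading 136 -> 166
  FD 13.1: (15.4,0) -> (2.689,3.169) [heading=166, draw]
  BK 2.4: (2.689,3.169) -> (5.018,2.589) [heading=166, draw]
  -- iteration 2/4 --
  LT 76: heading 166 -> 242
  LT 30: heading 242 -> 272
  FD 13.1: (5.018,2.589) -> (5.475,-10.503) [heading=272, draw]
  BK 2.4: (5.475,-10.503) -> (5.391,-8.105) [heading=272, draw]
  -- iteration 3/4 --
  LT 76: heading 272 -> 348
  LT 30: heading 348 -> 18
  FD 13.1: (5.391,-8.105) -> (17.85,-4.057) [heading=18, draw]
  BK 2.4: (17.85,-4.057) -> (15.568,-4.798) [heading=18, draw]
  -- iteration 4/4 --
  LT 76: heading 18 -> 94
  LT 30: heading 94 -> 124
  FD 13.1: (15.568,-4.798) -> (8.242,6.062) [heading=124, draw]
  BK 2.4: (8.242,6.062) -> (9.584,4.072) [heading=124, draw]
]
LT 108: heading 124 -> 232
BK 1.8: (9.584,4.072) -> (10.692,5.491) [heading=232, draw]
FD 8.7: (10.692,5.491) -> (5.336,-1.365) [heading=232, draw]
PD: pen down
FD 7.7: (5.336,-1.365) -> (0.596,-7.433) [heading=232, draw]
Final: pos=(0.596,-7.433), heading=232, 14 segment(s) drawn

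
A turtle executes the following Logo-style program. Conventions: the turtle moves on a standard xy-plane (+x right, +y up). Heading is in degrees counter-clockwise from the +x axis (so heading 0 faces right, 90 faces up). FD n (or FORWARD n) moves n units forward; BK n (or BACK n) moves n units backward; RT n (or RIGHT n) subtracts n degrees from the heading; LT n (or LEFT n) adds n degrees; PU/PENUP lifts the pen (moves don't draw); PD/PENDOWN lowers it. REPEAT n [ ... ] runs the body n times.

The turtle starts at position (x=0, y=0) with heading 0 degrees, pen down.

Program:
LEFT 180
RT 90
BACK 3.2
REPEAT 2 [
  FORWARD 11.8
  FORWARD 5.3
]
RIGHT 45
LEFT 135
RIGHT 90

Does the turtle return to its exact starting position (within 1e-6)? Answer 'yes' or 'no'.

Answer: no

Derivation:
Executing turtle program step by step:
Start: pos=(0,0), heading=0, pen down
LT 180: heading 0 -> 180
RT 90: heading 180 -> 90
BK 3.2: (0,0) -> (0,-3.2) [heading=90, draw]
REPEAT 2 [
  -- iteration 1/2 --
  FD 11.8: (0,-3.2) -> (0,8.6) [heading=90, draw]
  FD 5.3: (0,8.6) -> (0,13.9) [heading=90, draw]
  -- iteration 2/2 --
  FD 11.8: (0,13.9) -> (0,25.7) [heading=90, draw]
  FD 5.3: (0,25.7) -> (0,31) [heading=90, draw]
]
RT 45: heading 90 -> 45
LT 135: heading 45 -> 180
RT 90: heading 180 -> 90
Final: pos=(0,31), heading=90, 5 segment(s) drawn

Start position: (0, 0)
Final position: (0, 31)
Distance = 31; >= 1e-6 -> NOT closed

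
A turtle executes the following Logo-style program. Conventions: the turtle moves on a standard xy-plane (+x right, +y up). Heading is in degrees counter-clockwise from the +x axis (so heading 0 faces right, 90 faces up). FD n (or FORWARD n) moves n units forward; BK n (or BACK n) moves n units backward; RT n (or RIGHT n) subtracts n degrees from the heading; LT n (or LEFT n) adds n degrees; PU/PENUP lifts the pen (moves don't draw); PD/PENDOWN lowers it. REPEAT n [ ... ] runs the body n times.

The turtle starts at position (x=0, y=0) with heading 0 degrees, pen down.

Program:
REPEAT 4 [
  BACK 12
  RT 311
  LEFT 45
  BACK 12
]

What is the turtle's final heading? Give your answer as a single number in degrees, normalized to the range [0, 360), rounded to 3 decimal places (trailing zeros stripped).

Answer: 16

Derivation:
Executing turtle program step by step:
Start: pos=(0,0), heading=0, pen down
REPEAT 4 [
  -- iteration 1/4 --
  BK 12: (0,0) -> (-12,0) [heading=0, draw]
  RT 311: heading 0 -> 49
  LT 45: heading 49 -> 94
  BK 12: (-12,0) -> (-11.163,-11.971) [heading=94, draw]
  -- iteration 2/4 --
  BK 12: (-11.163,-11.971) -> (-10.326,-23.942) [heading=94, draw]
  RT 311: heading 94 -> 143
  LT 45: heading 143 -> 188
  BK 12: (-10.326,-23.942) -> (1.557,-22.271) [heading=188, draw]
  -- iteration 3/4 --
  BK 12: (1.557,-22.271) -> (13.441,-20.601) [heading=188, draw]
  RT 311: heading 188 -> 237
  LT 45: heading 237 -> 282
  BK 12: (13.441,-20.601) -> (10.946,-8.864) [heading=282, draw]
  -- iteration 4/4 --
  BK 12: (10.946,-8.864) -> (8.451,2.874) [heading=282, draw]
  RT 311: heading 282 -> 331
  LT 45: heading 331 -> 16
  BK 12: (8.451,2.874) -> (-3.084,-0.433) [heading=16, draw]
]
Final: pos=(-3.084,-0.433), heading=16, 8 segment(s) drawn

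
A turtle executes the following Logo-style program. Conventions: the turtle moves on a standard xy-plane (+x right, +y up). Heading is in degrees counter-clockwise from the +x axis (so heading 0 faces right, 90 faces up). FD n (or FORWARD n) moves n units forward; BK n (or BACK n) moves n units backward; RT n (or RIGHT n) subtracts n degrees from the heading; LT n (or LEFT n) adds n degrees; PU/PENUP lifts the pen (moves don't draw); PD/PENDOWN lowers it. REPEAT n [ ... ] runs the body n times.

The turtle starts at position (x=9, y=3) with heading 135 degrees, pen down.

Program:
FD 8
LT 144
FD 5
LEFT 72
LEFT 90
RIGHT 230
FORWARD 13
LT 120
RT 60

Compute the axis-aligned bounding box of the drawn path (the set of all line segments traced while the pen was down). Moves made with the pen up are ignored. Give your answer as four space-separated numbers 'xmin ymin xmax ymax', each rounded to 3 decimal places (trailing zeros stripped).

Answer: -7.018 -2.977 9 8.657

Derivation:
Executing turtle program step by step:
Start: pos=(9,3), heading=135, pen down
FD 8: (9,3) -> (3.343,8.657) [heading=135, draw]
LT 144: heading 135 -> 279
FD 5: (3.343,8.657) -> (4.125,3.718) [heading=279, draw]
LT 72: heading 279 -> 351
LT 90: heading 351 -> 81
RT 230: heading 81 -> 211
FD 13: (4.125,3.718) -> (-7.018,-2.977) [heading=211, draw]
LT 120: heading 211 -> 331
RT 60: heading 331 -> 271
Final: pos=(-7.018,-2.977), heading=271, 3 segment(s) drawn

Segment endpoints: x in {-7.018, 3.343, 4.125, 9}, y in {-2.977, 3, 3.718, 8.657}
xmin=-7.018, ymin=-2.977, xmax=9, ymax=8.657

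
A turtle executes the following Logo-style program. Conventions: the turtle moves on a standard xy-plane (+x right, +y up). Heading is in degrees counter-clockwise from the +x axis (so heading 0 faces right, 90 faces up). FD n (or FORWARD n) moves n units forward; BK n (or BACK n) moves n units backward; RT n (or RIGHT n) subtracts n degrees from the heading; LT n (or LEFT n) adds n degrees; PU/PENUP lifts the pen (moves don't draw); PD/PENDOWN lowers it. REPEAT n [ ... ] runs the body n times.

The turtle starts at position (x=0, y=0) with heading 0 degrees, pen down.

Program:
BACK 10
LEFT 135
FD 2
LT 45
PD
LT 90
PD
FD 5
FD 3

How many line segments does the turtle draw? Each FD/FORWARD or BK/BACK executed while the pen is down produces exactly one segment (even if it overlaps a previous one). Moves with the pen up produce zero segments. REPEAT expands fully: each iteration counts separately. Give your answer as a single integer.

Executing turtle program step by step:
Start: pos=(0,0), heading=0, pen down
BK 10: (0,0) -> (-10,0) [heading=0, draw]
LT 135: heading 0 -> 135
FD 2: (-10,0) -> (-11.414,1.414) [heading=135, draw]
LT 45: heading 135 -> 180
PD: pen down
LT 90: heading 180 -> 270
PD: pen down
FD 5: (-11.414,1.414) -> (-11.414,-3.586) [heading=270, draw]
FD 3: (-11.414,-3.586) -> (-11.414,-6.586) [heading=270, draw]
Final: pos=(-11.414,-6.586), heading=270, 4 segment(s) drawn
Segments drawn: 4

Answer: 4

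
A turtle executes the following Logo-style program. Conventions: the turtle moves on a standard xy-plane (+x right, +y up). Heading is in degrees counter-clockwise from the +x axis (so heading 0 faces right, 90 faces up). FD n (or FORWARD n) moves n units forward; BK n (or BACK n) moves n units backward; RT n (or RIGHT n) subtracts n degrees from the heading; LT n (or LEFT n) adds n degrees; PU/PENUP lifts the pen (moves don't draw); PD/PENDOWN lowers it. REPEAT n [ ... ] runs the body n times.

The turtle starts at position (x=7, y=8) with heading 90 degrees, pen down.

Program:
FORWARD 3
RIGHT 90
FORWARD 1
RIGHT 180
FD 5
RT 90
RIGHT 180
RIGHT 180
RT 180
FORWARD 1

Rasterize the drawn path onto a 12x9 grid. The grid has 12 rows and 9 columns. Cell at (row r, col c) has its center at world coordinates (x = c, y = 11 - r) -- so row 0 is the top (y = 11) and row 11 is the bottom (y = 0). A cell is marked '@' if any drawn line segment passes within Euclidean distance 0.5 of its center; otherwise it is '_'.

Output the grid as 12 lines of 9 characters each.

Answer: ___@@@@@@
___@___@_
_______@_
_______@_
_________
_________
_________
_________
_________
_________
_________
_________

Derivation:
Segment 0: (7,8) -> (7,11)
Segment 1: (7,11) -> (8,11)
Segment 2: (8,11) -> (3,11)
Segment 3: (3,11) -> (3,10)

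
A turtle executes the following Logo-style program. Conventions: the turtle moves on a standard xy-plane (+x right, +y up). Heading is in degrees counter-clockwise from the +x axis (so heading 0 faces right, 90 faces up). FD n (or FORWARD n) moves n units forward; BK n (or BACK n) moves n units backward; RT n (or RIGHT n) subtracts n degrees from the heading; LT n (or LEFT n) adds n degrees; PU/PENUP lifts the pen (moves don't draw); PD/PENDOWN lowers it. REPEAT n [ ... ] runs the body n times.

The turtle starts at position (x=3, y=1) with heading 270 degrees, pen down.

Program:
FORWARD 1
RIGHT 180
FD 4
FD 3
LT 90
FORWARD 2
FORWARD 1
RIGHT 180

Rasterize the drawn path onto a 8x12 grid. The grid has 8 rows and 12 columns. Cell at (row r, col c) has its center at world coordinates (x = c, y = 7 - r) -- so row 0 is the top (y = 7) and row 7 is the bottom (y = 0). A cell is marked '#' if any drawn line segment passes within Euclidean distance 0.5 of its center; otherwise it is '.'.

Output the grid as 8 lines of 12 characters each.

Answer: ####........
...#........
...#........
...#........
...#........
...#........
...#........
...#........

Derivation:
Segment 0: (3,1) -> (3,0)
Segment 1: (3,0) -> (3,4)
Segment 2: (3,4) -> (3,7)
Segment 3: (3,7) -> (1,7)
Segment 4: (1,7) -> (0,7)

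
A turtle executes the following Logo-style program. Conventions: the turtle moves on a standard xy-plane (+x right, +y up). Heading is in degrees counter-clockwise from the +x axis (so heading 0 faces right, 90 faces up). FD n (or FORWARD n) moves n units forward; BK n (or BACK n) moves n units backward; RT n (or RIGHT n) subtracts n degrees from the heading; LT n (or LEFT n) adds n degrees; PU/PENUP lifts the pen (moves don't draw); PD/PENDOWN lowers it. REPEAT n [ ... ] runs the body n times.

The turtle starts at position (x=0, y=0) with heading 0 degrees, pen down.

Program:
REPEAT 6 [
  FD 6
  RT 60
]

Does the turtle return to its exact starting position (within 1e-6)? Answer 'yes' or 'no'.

Executing turtle program step by step:
Start: pos=(0,0), heading=0, pen down
REPEAT 6 [
  -- iteration 1/6 --
  FD 6: (0,0) -> (6,0) [heading=0, draw]
  RT 60: heading 0 -> 300
  -- iteration 2/6 --
  FD 6: (6,0) -> (9,-5.196) [heading=300, draw]
  RT 60: heading 300 -> 240
  -- iteration 3/6 --
  FD 6: (9,-5.196) -> (6,-10.392) [heading=240, draw]
  RT 60: heading 240 -> 180
  -- iteration 4/6 --
  FD 6: (6,-10.392) -> (0,-10.392) [heading=180, draw]
  RT 60: heading 180 -> 120
  -- iteration 5/6 --
  FD 6: (0,-10.392) -> (-3,-5.196) [heading=120, draw]
  RT 60: heading 120 -> 60
  -- iteration 6/6 --
  FD 6: (-3,-5.196) -> (0,0) [heading=60, draw]
  RT 60: heading 60 -> 0
]
Final: pos=(0,0), heading=0, 6 segment(s) drawn

Start position: (0, 0)
Final position: (0, 0)
Distance = 0; < 1e-6 -> CLOSED

Answer: yes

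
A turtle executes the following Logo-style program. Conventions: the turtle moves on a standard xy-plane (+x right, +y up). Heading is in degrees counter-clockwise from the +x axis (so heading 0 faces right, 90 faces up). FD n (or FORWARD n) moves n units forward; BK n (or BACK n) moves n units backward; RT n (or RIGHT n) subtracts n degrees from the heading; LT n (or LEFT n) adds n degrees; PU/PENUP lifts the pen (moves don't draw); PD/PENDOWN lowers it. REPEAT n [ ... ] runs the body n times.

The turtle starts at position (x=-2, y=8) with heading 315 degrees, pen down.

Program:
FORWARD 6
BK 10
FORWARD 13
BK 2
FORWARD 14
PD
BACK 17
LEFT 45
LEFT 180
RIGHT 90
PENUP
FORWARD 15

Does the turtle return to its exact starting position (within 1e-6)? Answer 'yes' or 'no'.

Answer: no

Derivation:
Executing turtle program step by step:
Start: pos=(-2,8), heading=315, pen down
FD 6: (-2,8) -> (2.243,3.757) [heading=315, draw]
BK 10: (2.243,3.757) -> (-4.828,10.828) [heading=315, draw]
FD 13: (-4.828,10.828) -> (4.364,1.636) [heading=315, draw]
BK 2: (4.364,1.636) -> (2.95,3.05) [heading=315, draw]
FD 14: (2.95,3.05) -> (12.849,-6.849) [heading=315, draw]
PD: pen down
BK 17: (12.849,-6.849) -> (0.828,5.172) [heading=315, draw]
LT 45: heading 315 -> 0
LT 180: heading 0 -> 180
RT 90: heading 180 -> 90
PU: pen up
FD 15: (0.828,5.172) -> (0.828,20.172) [heading=90, move]
Final: pos=(0.828,20.172), heading=90, 6 segment(s) drawn

Start position: (-2, 8)
Final position: (0.828, 20.172)
Distance = 12.496; >= 1e-6 -> NOT closed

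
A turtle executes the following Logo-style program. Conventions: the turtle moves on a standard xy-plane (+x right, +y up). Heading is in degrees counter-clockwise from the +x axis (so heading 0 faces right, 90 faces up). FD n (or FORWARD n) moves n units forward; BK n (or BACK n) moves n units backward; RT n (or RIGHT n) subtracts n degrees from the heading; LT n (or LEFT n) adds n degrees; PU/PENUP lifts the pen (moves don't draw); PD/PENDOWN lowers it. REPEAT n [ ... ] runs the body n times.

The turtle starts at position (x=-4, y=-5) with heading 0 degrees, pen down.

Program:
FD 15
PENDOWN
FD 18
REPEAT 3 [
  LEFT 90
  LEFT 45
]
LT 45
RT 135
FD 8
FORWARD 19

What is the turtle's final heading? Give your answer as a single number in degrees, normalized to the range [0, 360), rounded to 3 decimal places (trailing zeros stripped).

Answer: 315

Derivation:
Executing turtle program step by step:
Start: pos=(-4,-5), heading=0, pen down
FD 15: (-4,-5) -> (11,-5) [heading=0, draw]
PD: pen down
FD 18: (11,-5) -> (29,-5) [heading=0, draw]
REPEAT 3 [
  -- iteration 1/3 --
  LT 90: heading 0 -> 90
  LT 45: heading 90 -> 135
  -- iteration 2/3 --
  LT 90: heading 135 -> 225
  LT 45: heading 225 -> 270
  -- iteration 3/3 --
  LT 90: heading 270 -> 0
  LT 45: heading 0 -> 45
]
LT 45: heading 45 -> 90
RT 135: heading 90 -> 315
FD 8: (29,-5) -> (34.657,-10.657) [heading=315, draw]
FD 19: (34.657,-10.657) -> (48.092,-24.092) [heading=315, draw]
Final: pos=(48.092,-24.092), heading=315, 4 segment(s) drawn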